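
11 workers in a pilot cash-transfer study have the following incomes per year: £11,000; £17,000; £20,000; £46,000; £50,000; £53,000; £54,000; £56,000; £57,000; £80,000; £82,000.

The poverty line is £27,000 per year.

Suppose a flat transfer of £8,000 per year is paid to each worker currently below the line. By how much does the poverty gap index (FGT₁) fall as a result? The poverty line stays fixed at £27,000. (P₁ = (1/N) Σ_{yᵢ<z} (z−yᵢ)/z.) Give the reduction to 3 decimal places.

0.077

Before: below the line — £11,000, £17,000, £20,000; poverty gap index (FGT₁) = 0.11111.
After the £8,000 transfer: below the line — £19,000, £25,000; poverty gap index (FGT₁) = 0.03367.
Reduction = 0.11111 − 0.03367 = 0.077.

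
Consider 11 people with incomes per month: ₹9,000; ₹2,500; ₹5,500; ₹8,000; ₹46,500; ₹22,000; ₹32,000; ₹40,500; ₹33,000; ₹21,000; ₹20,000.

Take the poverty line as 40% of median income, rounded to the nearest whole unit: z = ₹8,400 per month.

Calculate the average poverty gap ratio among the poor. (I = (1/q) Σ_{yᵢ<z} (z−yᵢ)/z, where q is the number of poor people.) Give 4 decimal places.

Poor units: ₹2,500, ₹5,500, ₹8,000 (q = 3 of N = 11).
Shortfall ratios (z−y)/z: 0.7024, 0.3452, 0.0476; sum = 1.095238.
I averages over the q = 3 poor units only: 1.095238 / 3 = 0.3651.

0.3651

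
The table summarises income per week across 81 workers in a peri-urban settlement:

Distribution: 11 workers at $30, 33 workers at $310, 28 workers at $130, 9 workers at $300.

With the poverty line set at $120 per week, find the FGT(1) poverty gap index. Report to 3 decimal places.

0.102

Below z: 11×$30 (q = 11 of N = 81).
Shortfall ratios: (120−30)/120 = 0.7500 (×11).
Sum of shortfalls = 8.250000; P₁ averages over all N: 8.250000 / 81 = 0.102.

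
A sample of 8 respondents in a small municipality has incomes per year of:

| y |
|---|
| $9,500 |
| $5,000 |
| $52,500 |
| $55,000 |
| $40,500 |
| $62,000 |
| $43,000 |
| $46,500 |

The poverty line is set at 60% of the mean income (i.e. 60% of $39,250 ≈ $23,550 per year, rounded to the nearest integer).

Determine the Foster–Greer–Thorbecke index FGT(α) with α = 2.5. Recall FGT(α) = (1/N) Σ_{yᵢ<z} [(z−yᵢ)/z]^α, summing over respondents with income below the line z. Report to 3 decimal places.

Incomes under z: $5,000, $9,500 (q = 2 of N = 8).
Relative gaps: (23550−5000)/23550 = 0.7877; (23550−9500)/23550 = 0.5966.
Raised to α = 2.5: 0.55066; 0.27492.
Sum = 0.825583; FGT(2.5) = 0.825583 / 8 = 0.103.

0.103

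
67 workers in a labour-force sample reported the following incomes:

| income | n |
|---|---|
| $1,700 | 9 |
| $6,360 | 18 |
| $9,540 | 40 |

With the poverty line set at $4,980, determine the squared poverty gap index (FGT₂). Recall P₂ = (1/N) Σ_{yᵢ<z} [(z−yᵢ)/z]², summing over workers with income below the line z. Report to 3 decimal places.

Incomes under z: 9×$1,700 (q = 9 of N = 67).
Shortfall ratios: (4980−1700)/4980 = 0.6586 (×9).
Squared: 0.4338 (×9).
Sum = 3.904195; P₂ = 3.904195 / 67 = 0.058.

0.058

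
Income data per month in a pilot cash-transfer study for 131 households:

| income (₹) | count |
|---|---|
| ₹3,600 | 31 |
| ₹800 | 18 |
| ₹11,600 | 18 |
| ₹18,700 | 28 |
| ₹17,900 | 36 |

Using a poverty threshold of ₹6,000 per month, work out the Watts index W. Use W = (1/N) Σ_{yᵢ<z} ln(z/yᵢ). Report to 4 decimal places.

Poor units: 18×₹800, 31×₹3,600 (q = 49 of N = 131).
ln(z/y) terms: ln(6000/800) = 2.0149 (×18); ln(6000/3600) = 0.5108 (×31).
W = 52.103849 / 131 = 0.3977.

0.3977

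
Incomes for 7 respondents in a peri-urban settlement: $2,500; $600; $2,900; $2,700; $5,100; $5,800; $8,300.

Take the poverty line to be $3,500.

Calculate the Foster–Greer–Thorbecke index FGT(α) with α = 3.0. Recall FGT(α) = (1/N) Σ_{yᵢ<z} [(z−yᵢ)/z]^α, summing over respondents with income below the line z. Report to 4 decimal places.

0.0870

Below z: $600, $2,500, $2,700, $2,900 (q = 4 of N = 7).
Relative gaps: (3500−600)/3500 = 0.8286; (3500−2500)/3500 = 0.2857; (3500−2700)/3500 = 0.2286; (3500−2900)/3500 = 0.1714.
Raised to α = 3.0: 0.56884; 0.02332; 0.01194; 0.00504.
Sum = 0.609143; FGT(3.0) = 0.609143 / 7 = 0.0870.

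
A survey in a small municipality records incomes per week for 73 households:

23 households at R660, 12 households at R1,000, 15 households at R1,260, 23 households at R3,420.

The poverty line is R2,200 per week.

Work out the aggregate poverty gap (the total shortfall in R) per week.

R63,920

Below z: 23×R660, 12×R1,000, 15×R1,260 (q = 50 of N = 73).
Individual gaps: 23×(2200−660) = 35420; 12×(2200−1000) = 14400; 15×(2200−1260) = 14100.
Aggregate gap = R63,920.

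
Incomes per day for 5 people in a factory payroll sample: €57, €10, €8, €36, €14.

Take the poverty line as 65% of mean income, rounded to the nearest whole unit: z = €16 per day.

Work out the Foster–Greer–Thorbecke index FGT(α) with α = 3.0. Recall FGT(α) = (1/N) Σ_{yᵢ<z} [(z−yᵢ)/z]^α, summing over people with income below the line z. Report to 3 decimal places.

Incomes under z: €8, €10, €14 (q = 3 of N = 5).
Gap ratios (z−y)/z: (16−8)/16 = 0.5000; (16−10)/16 = 0.3750; (16−14)/16 = 0.1250.
Raised to α = 3.0: 0.12500; 0.05273; 0.00195.
Sum = 0.179688; FGT(3.0) = 0.179688 / 5 = 0.036.

0.036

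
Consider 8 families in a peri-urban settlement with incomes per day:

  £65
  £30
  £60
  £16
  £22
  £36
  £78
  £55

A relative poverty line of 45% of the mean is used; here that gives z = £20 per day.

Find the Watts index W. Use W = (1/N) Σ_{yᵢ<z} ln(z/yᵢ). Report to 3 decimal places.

Poor units: £16 (q = 1 of N = 8).
Log gaps: ln(20/16) = 0.2231.
W = 0.223144 / 8 = 0.028.

0.028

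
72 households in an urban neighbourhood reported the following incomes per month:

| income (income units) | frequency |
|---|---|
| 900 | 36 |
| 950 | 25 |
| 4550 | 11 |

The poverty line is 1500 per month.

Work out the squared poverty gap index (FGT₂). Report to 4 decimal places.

Poor units: 36×900, 25×950 (q = 61 of N = 72).
Relative gaps: (1500−900)/1500 = 0.4000 (×36); (1500−950)/1500 = 0.3667 (×25).
Squared: 0.1600 (×36); 0.1344 (×25).
Sum = 9.121111; P₂ = 9.121111 / 72 = 0.1267.

0.1267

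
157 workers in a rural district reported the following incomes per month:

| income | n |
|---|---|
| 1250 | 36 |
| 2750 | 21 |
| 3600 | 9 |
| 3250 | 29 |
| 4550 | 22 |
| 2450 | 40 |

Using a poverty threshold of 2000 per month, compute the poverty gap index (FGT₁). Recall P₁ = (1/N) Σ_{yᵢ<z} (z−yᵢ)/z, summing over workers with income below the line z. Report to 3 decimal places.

Poor units: 36×1250 (q = 36 of N = 157).
Gap ratios (z−y)/z: (2000−1250)/2000 = 0.3750 (×36).
Sum of shortfalls = 13.500000; P₁ averages over all N: 13.500000 / 157 = 0.086.

0.086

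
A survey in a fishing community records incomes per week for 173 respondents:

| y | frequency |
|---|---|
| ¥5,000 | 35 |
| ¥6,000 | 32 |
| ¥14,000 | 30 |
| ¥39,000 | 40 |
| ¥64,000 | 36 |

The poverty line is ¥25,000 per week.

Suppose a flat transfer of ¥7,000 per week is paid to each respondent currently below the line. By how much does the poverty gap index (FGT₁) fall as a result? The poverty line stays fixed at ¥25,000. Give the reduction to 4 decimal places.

0.1570

Before: below the line — 35×¥5,000, 32×¥6,000, 30×¥14,000; poverty gap index (FGT₁) = 0.378728.
After the ¥7,000 transfer: below the line — 35×¥12,000, 32×¥13,000, 30×¥21,000; poverty gap index (FGT₁) = 0.221734.
Reduction = 0.378728 − 0.221734 = 0.1570.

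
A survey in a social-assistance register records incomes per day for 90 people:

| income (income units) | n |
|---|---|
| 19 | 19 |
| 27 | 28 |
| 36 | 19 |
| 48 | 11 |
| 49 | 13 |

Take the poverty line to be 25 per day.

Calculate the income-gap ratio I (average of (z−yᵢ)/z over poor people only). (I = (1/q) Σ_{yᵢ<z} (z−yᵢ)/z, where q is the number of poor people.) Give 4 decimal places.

Below the line: 19×19 (q = 19 of N = 90).
Shortfall ratios (z−y)/z: 0.2400 (×19); sum = 4.560000.
The income-gap ratio divides by q (the poor only): 4.560000 / 19 = 0.2400.

0.2400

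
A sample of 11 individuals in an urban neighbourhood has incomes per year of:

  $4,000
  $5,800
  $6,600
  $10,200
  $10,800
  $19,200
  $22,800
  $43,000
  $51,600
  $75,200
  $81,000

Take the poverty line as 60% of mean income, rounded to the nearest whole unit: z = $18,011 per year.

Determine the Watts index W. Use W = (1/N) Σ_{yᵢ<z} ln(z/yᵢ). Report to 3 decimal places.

Poor units: $4,000, $5,800, $6,600, $10,200, $10,800 (q = 5 of N = 11).
Log shortfalls: ln(18011/4000) = 1.5047; ln(18011/5800) = 1.1331; ln(18011/6600) = 1.0039; ln(18011/10200) = 0.5686; ln(18011/10800) = 0.5114.
W = 4.721758 / 11 = 0.429.

0.429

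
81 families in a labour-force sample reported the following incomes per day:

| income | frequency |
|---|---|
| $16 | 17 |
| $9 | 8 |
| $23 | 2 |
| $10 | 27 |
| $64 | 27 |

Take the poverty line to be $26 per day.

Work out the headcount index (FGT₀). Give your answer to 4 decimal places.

0.6667

54 of the 81 families have income below $26.
H = 54/81 = 0.6667.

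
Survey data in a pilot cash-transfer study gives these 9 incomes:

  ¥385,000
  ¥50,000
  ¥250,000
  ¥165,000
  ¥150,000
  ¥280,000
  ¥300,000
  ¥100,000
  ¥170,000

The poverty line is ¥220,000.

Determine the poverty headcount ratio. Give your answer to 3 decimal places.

5 of the 9 people have income below ¥220,000.
H = 5/9 = 0.556.

0.556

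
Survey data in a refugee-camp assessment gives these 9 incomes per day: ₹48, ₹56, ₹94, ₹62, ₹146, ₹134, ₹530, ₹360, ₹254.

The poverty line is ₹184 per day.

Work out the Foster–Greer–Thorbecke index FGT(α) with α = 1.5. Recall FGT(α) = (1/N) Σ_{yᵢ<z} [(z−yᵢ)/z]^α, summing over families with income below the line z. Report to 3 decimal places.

Incomes under z: ₹48, ₹56, ₹62, ₹94, ₹134, ₹146 (q = 6 of N = 9).
Gap ratios (z−y)/z: (184−48)/184 = 0.7391; (184−56)/184 = 0.6957; (184−62)/184 = 0.6630; (184−94)/184 = 0.4891; (184−134)/184 = 0.2717; (184−146)/184 = 0.2065.
Raised to α = 1.5: 0.63545; 0.58021; 0.53990; 0.34209; 0.14165; 0.09385.
Sum = 2.333158; FGT(1.5) = 2.333158 / 9 = 0.259.

0.259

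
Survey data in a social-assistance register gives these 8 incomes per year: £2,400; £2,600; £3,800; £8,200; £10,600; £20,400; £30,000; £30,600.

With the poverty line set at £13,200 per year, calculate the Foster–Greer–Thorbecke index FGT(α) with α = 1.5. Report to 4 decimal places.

Incomes under z: £2,400, £2,600, £3,800, £8,200, £10,600 (q = 5 of N = 8).
Gap ratios (z−y)/z: (13200−2400)/13200 = 0.8182; (13200−2600)/13200 = 0.8030; (13200−3800)/13200 = 0.7121; (13200−8200)/13200 = 0.3788; (13200−10600)/13200 = 0.1970.
Raised to α = 1.5: 0.74007; 0.71961; 0.60094; 0.23313; 0.08742.
Sum = 2.381170; FGT(1.5) = 2.381170 / 8 = 0.2976.

0.2976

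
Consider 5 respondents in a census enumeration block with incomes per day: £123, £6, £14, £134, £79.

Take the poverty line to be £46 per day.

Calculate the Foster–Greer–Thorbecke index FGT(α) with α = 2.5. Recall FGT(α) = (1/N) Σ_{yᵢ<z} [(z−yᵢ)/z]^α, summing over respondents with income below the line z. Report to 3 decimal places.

0.222

Below the line: £6, £14 (q = 2 of N = 5).
Relative gaps: (46−6)/46 = 0.8696; (46−14)/46 = 0.6957.
Raised to α = 2.5: 0.70511; 0.40363.
Sum = 1.108735; FGT(2.5) = 1.108735 / 5 = 0.222.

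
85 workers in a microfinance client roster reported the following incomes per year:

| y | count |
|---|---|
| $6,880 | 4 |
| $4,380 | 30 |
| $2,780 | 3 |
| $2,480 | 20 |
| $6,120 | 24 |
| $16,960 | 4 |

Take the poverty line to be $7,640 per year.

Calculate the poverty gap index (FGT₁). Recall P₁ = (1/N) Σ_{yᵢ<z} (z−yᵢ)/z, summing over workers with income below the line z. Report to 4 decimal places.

Below z: 20×$2,480, 3×$2,780, 30×$4,380, 24×$6,120, 4×$6,880 (q = 81 of N = 85).
Shortfall ratios: (7640−2480)/7640 = 0.6754 (×20); (7640−2780)/7640 = 0.6361 (×3); (7640−4380)/7640 = 0.4267 (×30); (7640−6120)/7640 = 0.1990 (×24); (7640−6880)/7640 = 0.0995 (×4).
Σ = 33.390052. Dividing by the full population N = 85 gives P₁ = 0.3928.

0.3928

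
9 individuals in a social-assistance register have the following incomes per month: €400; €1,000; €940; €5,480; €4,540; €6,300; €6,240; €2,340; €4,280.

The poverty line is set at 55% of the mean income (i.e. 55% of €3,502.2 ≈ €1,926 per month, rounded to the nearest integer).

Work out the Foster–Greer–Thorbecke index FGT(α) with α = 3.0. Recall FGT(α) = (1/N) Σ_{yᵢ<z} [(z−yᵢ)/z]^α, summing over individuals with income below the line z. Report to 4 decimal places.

0.0825

Below z: €400, €940, €1,000 (q = 3 of N = 9).
Normalized shortfalls: (1926−400)/1926 = 0.7923; (1926−940)/1926 = 0.5119; (1926−1000)/1926 = 0.4808.
Raised to α = 3.0: 0.49739; 0.13417; 0.11114.
Sum = 0.742698; FGT(3.0) = 0.742698 / 9 = 0.0825.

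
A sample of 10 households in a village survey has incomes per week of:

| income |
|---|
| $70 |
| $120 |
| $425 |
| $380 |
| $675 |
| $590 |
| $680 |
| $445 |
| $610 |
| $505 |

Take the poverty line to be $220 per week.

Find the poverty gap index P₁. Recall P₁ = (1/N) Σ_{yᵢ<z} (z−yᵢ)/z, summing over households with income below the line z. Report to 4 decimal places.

0.1136

Below z: $70, $120 (q = 2 of N = 10).
Gap ratios (z−y)/z: (220−70)/220 = 0.6818; (220−120)/220 = 0.4545.
Sum of shortfalls = 1.136364; P₁ averages over all N: 1.136364 / 10 = 0.1136.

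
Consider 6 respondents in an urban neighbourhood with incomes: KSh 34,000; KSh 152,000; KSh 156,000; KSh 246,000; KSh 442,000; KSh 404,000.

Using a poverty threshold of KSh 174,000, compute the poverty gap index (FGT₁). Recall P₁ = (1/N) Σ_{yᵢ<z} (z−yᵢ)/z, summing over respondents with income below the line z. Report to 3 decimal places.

Below z: KSh 34,000, KSh 152,000, KSh 156,000 (q = 3 of N = 6).
Normalized shortfalls: (174000−34000)/174000 = 0.8046; (174000−152000)/174000 = 0.1264; (174000−156000)/174000 = 0.1034.
Σ = 1.034483. Dividing by the full population N = 6 gives P₁ = 0.172.

0.172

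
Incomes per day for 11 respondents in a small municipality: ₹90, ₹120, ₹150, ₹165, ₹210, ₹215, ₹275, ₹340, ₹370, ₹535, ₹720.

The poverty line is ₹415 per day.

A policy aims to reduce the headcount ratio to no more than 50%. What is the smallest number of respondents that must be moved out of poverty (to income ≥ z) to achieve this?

4

9 of the 11 respondents are poor, so H = 9/11 = 0.818.
A headcount ratio of at most 50% allows at most ⌊0.50 × 11⌋ = 5 poor respondents.
So at least 9 − 5 = 4 must be lifted.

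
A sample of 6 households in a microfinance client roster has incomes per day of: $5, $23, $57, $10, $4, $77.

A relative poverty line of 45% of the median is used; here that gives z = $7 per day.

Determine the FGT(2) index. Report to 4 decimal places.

Poor units: $4, $5 (q = 2 of N = 6).
Normalized shortfalls: (7−4)/7 = 0.4286; (7−5)/7 = 0.2857.
Squared: 0.1837; 0.0816.
Sum = 0.265306; P₂ = 0.265306 / 6 = 0.0442.

0.0442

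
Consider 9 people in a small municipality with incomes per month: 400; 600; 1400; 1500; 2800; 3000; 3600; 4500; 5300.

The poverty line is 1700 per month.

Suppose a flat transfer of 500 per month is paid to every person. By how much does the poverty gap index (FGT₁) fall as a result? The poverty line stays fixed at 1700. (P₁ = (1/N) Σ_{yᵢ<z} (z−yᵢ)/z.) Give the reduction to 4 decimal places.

Before: below the line — 400, 600, 1400, 1500; poverty gap index (FGT₁) = 0.189542.
After the 500 transfer: below the line — 900, 1100; poverty gap index (FGT₁) = 0.091503.
Reduction = 0.189542 − 0.091503 = 0.0980.

0.0980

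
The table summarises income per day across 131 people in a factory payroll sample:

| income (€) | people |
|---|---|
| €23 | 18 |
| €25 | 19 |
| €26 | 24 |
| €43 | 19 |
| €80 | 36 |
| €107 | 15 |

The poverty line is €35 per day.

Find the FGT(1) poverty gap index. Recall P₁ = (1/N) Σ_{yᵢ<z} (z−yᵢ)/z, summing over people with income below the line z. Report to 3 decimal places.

0.136

Incomes under z: 18×€23, 19×€25, 24×€26 (q = 61 of N = 131).
Relative gaps: (35−23)/35 = 0.3429 (×18); (35−25)/35 = 0.2857 (×19); (35−26)/35 = 0.2571 (×24).
Σ = 17.771429. Dividing by the full population N = 131 gives P₁ = 0.136.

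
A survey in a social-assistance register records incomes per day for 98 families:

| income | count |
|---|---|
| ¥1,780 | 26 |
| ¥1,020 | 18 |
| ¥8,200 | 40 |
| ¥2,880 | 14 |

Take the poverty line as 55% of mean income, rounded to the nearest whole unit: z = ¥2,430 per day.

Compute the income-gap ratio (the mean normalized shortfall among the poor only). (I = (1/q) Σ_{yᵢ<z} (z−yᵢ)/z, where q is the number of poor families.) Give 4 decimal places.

0.3954

Poor units: 18×¥1,020, 26×¥1,780 (q = 44 of N = 98).
Shortfall ratios (z−y)/z: 0.5802 (×18), 0.2675 (×26); sum = 17.399177.
I averages over the q = 44 poor units only: 17.399177 / 44 = 0.3954.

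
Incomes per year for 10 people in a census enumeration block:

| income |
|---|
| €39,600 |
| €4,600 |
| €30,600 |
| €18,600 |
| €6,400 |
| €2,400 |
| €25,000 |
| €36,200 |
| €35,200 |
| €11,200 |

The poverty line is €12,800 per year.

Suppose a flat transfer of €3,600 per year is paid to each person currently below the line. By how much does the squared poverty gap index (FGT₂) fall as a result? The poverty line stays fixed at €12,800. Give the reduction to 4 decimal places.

0.0877

Before: below the line — €2,400, €4,600, €6,400, €11,200; squared poverty gap index (FGT₂) = 0.133618.
After the €3,600 transfer: below the line — €6,000, €8,200, €10,000; squared poverty gap index (FGT₂) = 0.045923.
Reduction = 0.133618 − 0.045923 = 0.0877.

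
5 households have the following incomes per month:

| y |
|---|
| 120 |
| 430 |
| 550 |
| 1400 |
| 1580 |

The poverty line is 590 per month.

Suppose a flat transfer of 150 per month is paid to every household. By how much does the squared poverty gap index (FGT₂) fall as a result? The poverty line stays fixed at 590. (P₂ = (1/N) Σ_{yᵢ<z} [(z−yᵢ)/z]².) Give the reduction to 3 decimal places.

Before: below the line — 120, 430, 550; squared poverty gap index (FGT₂) = 0.14255.
After the 150 transfer: below the line — 270, 580; squared poverty gap index (FGT₂) = 0.05889.
Reduction = 0.14255 − 0.05889 = 0.084.

0.084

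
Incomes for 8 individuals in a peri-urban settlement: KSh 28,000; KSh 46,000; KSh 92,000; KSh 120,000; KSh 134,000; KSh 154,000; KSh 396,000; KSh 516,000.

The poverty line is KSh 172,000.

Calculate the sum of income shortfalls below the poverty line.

Below z: KSh 28,000, KSh 46,000, KSh 92,000, KSh 120,000, KSh 134,000, KSh 154,000 (q = 6 of N = 8).
Individual gaps: 172000−28000 = 144000; 172000−46000 = 126000; 172000−92000 = 80000; 172000−120000 = 52000; 172000−134000 = 38000; 172000−154000 = 18000.
Aggregate gap = KSh 458,000.

KSh 458,000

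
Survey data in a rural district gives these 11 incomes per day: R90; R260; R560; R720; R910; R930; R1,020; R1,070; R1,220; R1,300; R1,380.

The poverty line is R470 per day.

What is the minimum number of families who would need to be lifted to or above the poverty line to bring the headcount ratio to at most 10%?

2 of the 11 families are poor, so H = 2/11 = 0.182.
A headcount ratio of at most 10% allows at most ⌊0.10 × 11⌋ = 1 poor families.
So at least 2 − 1 = 1 must be lifted.

1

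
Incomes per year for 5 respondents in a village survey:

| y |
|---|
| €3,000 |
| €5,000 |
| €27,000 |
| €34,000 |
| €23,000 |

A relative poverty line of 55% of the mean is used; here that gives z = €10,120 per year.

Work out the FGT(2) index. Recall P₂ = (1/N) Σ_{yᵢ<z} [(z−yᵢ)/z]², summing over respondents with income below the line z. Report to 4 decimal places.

Incomes under z: €3,000, €5,000 (q = 2 of N = 5).
Relative gaps: (10120−3000)/10120 = 0.7036; (10120−5000)/10120 = 0.5059.
Squared: 0.4950; 0.2560.
Sum = 0.750957; P₂ = 0.750957 / 5 = 0.1502.

0.1502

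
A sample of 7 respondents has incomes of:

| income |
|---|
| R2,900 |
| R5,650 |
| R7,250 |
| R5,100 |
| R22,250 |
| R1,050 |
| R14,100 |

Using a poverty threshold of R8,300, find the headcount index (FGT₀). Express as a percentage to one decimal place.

71.4%

5 of the 7 respondents have income below R8,300.
H = 5/7 = 71.4%.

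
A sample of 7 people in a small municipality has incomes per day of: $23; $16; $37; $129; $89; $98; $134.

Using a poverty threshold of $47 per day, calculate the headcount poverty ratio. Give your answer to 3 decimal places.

3 of the 7 people have income below $47.
H = 3/7 = 0.429.

0.429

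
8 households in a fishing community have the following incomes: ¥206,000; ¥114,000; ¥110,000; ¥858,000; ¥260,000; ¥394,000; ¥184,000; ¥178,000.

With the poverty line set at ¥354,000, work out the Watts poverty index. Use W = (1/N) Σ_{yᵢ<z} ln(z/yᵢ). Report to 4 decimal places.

0.5617

Poor units: ¥110,000, ¥114,000, ¥178,000, ¥184,000, ¥206,000, ¥260,000 (q = 6 of N = 8).
Log gaps: ln(354000/110000) = 1.1688; ln(354000/114000) = 1.1331; ln(354000/178000) = 0.6875; ln(354000/184000) = 0.6544; ln(354000/206000) = 0.5414; ln(354000/260000) = 0.3086.
W = 4.493826 / 8 = 0.5617.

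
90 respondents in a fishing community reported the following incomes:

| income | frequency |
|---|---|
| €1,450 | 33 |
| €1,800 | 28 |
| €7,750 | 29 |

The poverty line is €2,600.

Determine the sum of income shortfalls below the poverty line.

€60,350

Poor units: 33×€1,450, 28×€1,800 (q = 61 of N = 90).
Individual gaps: 33×(2600−1450) = 37950; 28×(2600−1800) = 22400.
Aggregate gap = €60,350.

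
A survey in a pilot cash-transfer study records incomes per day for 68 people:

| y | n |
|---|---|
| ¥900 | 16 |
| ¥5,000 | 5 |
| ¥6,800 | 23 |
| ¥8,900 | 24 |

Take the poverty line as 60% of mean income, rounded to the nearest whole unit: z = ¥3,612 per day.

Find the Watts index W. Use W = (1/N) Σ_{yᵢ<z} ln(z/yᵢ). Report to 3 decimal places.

0.327

Below the line: 16×¥900 (q = 16 of N = 68).
Log gaps: ln(3612/900) = 1.3896 (×16).
W = 22.233954 / 68 = 0.327.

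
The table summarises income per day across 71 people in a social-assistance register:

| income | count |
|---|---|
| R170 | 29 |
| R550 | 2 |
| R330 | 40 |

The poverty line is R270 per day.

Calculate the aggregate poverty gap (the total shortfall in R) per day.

R2,900

Poor units: 29×R170 (q = 29 of N = 71).
Individual gaps: 29×(270−170) = 2900.
Aggregate gap = R2,900.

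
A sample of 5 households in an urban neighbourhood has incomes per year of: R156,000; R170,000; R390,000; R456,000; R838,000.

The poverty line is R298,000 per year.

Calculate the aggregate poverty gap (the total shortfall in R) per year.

Below z: R156,000, R170,000 (q = 2 of N = 5).
Individual gaps: 298000−156000 = 142000; 298000−170000 = 128000.
Aggregate gap = R270,000.

R270,000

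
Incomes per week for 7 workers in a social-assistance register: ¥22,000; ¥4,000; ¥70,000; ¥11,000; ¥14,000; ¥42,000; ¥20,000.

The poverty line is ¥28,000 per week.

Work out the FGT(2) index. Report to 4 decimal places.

0.2116

Poor units: ¥4,000, ¥11,000, ¥14,000, ¥20,000, ¥22,000 (q = 5 of N = 7).
Shortfall ratios: (28000−4000)/28000 = 0.8571; (28000−11000)/28000 = 0.6071; (28000−14000)/28000 = 0.5000; (28000−20000)/28000 = 0.2857; (28000−22000)/28000 = 0.2143.
Squared: 0.7347; 0.3686; 0.2500; 0.0816; 0.0459.
Sum = 1.480867; P₂ = 1.480867 / 7 = 0.2116.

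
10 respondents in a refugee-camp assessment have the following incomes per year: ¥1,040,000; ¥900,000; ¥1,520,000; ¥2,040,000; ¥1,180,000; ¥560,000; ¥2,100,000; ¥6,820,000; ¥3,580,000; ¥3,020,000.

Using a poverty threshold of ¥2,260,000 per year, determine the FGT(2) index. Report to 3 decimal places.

0.157

Below z: ¥560,000, ¥900,000, ¥1,040,000, ¥1,180,000, ¥1,520,000, ¥2,040,000, ¥2,100,000 (q = 7 of N = 10).
Shortfall ratios: (2260000−560000)/2260000 = 0.7522; (2260000−900000)/2260000 = 0.6018; (2260000−1040000)/2260000 = 0.5398; (2260000−1180000)/2260000 = 0.4779; (2260000−1520000)/2260000 = 0.3274; (2260000−2040000)/2260000 = 0.0973; (2260000−2100000)/2260000 = 0.0708.
Squared: 0.5658; 0.3621; 0.2914; 0.2284; 0.1072; 0.0095; 0.0050.
Sum = 1.569426; P₂ = 1.569426 / 10 = 0.157.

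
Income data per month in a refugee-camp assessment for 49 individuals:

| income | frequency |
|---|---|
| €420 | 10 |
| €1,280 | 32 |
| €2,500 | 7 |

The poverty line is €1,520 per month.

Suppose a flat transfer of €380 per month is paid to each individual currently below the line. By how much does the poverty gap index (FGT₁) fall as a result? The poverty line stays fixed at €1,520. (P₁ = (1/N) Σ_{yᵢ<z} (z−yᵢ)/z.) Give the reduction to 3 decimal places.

Before: below the line — 10×€420, 32×€1,280; poverty gap index (FGT₁) = 0.25081.
After the €380 transfer: below the line — 10×€800; poverty gap index (FGT₁) = 0.09667.
Reduction = 0.25081 − 0.09667 = 0.154.

0.154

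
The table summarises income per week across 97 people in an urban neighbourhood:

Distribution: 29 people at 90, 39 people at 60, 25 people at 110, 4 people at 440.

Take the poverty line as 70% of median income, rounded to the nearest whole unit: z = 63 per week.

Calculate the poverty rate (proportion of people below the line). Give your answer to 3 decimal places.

39 of the 97 people have income below 63.
H = 39/97 = 0.402.

0.402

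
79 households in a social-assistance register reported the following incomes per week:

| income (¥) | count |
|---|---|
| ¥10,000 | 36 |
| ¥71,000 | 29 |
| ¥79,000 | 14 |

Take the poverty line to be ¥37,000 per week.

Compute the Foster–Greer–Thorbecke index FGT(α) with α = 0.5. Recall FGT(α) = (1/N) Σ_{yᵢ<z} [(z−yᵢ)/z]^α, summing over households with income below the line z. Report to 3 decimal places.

0.389

Incomes under z: 36×¥10,000 (q = 36 of N = 79).
Gap ratios (z−y)/z: (37000−10000)/37000 = 0.7297 (×36).
Raised to α = 0.5: 0.85424 (×36).
Sum = 30.752719; FGT(0.5) = 30.752719 / 79 = 0.389.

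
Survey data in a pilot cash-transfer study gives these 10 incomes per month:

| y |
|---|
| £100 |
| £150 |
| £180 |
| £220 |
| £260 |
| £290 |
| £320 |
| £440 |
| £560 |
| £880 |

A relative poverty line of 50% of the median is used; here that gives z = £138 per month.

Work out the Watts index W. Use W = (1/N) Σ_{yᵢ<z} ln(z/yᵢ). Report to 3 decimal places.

0.032

Poor units: £100 (q = 1 of N = 10).
ln(z/y) terms: ln(138/100) = 0.3221.
W = 0.322083 / 10 = 0.032.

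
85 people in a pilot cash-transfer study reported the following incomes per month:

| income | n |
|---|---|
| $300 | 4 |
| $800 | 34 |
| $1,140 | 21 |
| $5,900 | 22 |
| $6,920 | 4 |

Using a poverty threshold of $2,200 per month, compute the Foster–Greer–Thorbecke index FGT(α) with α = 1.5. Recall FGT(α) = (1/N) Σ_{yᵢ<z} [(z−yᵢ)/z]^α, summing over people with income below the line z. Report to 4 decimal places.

Below the line: 4×$300, 34×$800, 21×$1,140 (q = 59 of N = 85).
Relative gaps: (2200−300)/2200 = 0.8636 (×4); (2200−800)/2200 = 0.6364 (×34); (2200−1140)/2200 = 0.4818 (×21).
Raised to α = 1.5: 0.80259 (×4); 0.50764 (×34); 0.33445 (×21).
Sum = 27.493573; FGT(1.5) = 27.493573 / 85 = 0.3235.

0.3235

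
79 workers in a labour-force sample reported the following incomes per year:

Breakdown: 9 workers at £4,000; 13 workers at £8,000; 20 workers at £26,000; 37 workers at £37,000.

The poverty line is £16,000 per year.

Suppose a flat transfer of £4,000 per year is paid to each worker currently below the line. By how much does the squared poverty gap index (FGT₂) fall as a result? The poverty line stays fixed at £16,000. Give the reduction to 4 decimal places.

Before: below the line — 9×£4,000, 13×£8,000; squared poverty gap index (FGT₂) = 0.105222.
After the £4,000 transfer: below the line — 9×£8,000, 13×£12,000; squared poverty gap index (FGT₂) = 0.038766.
Reduction = 0.105222 − 0.038766 = 0.0665.

0.0665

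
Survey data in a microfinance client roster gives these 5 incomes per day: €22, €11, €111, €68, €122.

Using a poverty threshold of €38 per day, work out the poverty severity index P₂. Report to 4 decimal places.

0.1364

Poor units: €11, €22 (q = 2 of N = 5).
Normalized shortfalls: (38−11)/38 = 0.7105; (38−22)/38 = 0.4211.
Squared: 0.5048; 0.1773.
Sum = 0.682133; P₂ = 0.682133 / 5 = 0.1364.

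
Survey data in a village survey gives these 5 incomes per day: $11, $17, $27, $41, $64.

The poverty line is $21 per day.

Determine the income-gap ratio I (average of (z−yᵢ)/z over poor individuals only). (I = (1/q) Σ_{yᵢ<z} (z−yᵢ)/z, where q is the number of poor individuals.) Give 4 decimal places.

0.3333

Below the line: $11, $17 (q = 2 of N = 5).
Shortfall ratios (z−y)/z: 0.4762, 0.1905; sum = 0.666667.
I averages over the q = 2 poor units only: 0.666667 / 2 = 0.3333.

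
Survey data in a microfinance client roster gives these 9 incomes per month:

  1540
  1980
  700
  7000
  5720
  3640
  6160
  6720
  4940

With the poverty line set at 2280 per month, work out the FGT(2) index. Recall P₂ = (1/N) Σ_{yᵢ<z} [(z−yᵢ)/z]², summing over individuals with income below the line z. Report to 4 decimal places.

0.0670

Below the line: 700, 1540, 1980 (q = 3 of N = 9).
Normalized shortfalls: (2280−700)/2280 = 0.6930; (2280−1540)/2280 = 0.3246; (2280−1980)/2280 = 0.1316.
Squared: 0.4802; 0.1053; 0.0173.
Sum = 0.602878; P₂ = 0.602878 / 9 = 0.0670.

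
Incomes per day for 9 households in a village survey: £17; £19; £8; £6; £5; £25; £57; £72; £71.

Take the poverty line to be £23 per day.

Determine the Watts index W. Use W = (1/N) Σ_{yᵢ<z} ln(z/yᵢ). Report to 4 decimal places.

0.4910

Below the line: £5, £6, £8, £17, £19 (q = 5 of N = 9).
Log gaps: ln(23/5) = 1.5261; ln(23/6) = 1.3437; ln(23/8) = 1.0561; ln(23/17) = 0.3023; ln(23/19) = 0.1911.
W = 4.419180 / 9 = 0.4910.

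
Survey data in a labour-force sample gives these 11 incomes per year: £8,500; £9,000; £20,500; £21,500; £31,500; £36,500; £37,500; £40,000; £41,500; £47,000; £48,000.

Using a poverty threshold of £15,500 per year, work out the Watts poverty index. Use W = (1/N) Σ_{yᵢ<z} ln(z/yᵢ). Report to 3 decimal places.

0.104

Incomes under z: £8,500, £9,000 (q = 2 of N = 11).
Log shortfalls: ln(15500/8500) = 0.6008; ln(15500/9000) = 0.5436.
W = 1.144389 / 11 = 0.104.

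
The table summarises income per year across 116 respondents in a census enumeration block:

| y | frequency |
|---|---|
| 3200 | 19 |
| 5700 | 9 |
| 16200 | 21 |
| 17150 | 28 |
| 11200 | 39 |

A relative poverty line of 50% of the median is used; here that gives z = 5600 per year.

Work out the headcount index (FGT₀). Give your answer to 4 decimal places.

0.1638

19 of the 116 respondents have income below 5600.
H = 19/116 = 0.1638.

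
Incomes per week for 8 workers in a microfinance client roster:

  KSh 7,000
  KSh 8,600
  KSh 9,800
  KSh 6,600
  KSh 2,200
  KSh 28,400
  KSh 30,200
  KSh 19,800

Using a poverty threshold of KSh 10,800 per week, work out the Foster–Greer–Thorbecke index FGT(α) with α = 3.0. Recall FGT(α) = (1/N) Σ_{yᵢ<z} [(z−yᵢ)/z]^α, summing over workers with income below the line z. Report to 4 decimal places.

0.0771

Poor units: KSh 2,200, KSh 6,600, KSh 7,000, KSh 8,600, KSh 9,800 (q = 5 of N = 8).
Relative gaps: (10800−2200)/10800 = 0.7963; (10800−6600)/10800 = 0.3889; (10800−7000)/10800 = 0.3519; (10800−8600)/10800 = 0.2037; (10800−9800)/10800 = 0.0926.
Raised to α = 3.0: 0.50492; 0.05881; 0.04356; 0.00845; 0.00079.
Sum = 0.616541; FGT(3.0) = 0.616541 / 8 = 0.0771.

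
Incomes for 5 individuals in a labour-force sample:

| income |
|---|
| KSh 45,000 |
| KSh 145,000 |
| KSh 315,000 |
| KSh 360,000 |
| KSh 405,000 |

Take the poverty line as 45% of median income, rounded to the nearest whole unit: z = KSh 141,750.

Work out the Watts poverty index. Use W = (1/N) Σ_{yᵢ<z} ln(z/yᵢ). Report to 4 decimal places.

Incomes under z: KSh 45,000 (q = 1 of N = 5).
ln(z/y) terms: ln(141750/45000) = 1.1474.
W = 1.147402 / 5 = 0.2295.

0.2295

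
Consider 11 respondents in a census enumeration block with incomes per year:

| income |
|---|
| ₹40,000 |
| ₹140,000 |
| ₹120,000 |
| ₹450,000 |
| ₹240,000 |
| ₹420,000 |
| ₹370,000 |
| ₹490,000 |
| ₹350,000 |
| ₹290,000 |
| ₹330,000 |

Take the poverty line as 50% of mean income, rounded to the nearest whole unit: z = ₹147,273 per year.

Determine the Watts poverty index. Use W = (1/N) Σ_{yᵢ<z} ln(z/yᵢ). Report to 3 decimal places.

0.142

Below the line: ₹40,000, ₹120,000, ₹140,000 (q = 3 of N = 11).
Log shortfalls: ln(147273/40000) = 1.3034; ln(147273/120000) = 0.2048; ln(147273/140000) = 0.0506.
W = 1.558850 / 11 = 0.142.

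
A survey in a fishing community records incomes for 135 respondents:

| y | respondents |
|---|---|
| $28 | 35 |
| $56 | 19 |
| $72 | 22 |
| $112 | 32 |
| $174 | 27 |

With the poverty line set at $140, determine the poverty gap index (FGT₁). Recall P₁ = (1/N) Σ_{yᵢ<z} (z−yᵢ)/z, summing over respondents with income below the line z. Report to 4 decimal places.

Below the line: 35×$28, 19×$56, 22×$72, 32×$112 (q = 108 of N = 135).
Gap ratios (z−y)/z: (140−28)/140 = 0.8000 (×35); (140−56)/140 = 0.6000 (×19); (140−72)/140 = 0.4857 (×22); (140−112)/140 = 0.2000 (×32).
Sum of shortfalls = 56.485714; P₁ averages over all N: 56.485714 / 135 = 0.4184.

0.4184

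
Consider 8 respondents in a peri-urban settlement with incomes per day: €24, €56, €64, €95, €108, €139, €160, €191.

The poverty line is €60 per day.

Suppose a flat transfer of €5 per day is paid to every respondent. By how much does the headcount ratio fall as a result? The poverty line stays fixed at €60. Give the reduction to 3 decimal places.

0.125

Before: below the line — €24, €56; headcount ratio = 0.25000.
After the €5 transfer: below the line — €29; headcount ratio = 0.12500.
Reduction = 0.25000 − 0.12500 = 0.125.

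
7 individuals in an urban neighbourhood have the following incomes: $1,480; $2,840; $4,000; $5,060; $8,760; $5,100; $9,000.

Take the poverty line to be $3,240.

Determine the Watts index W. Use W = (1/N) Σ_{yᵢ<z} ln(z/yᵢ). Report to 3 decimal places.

0.131

Poor units: $1,480, $2,840 (q = 2 of N = 7).
ln(z/y) terms: ln(3240/1480) = 0.7835; ln(3240/2840) = 0.1318.
W = 0.915301 / 7 = 0.131.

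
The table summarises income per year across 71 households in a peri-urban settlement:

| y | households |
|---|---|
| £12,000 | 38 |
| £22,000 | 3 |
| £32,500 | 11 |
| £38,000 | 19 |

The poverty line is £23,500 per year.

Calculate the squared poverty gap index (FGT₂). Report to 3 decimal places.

Below the line: 38×£12,000, 3×£22,000 (q = 41 of N = 71).
Normalized shortfalls: (23500−12000)/23500 = 0.4894 (×38); (23500−22000)/23500 = 0.0638 (×3).
Squared: 0.2395 (×38); 0.0041 (×3).
Sum = 9.112268; P₂ = 9.112268 / 71 = 0.128.

0.128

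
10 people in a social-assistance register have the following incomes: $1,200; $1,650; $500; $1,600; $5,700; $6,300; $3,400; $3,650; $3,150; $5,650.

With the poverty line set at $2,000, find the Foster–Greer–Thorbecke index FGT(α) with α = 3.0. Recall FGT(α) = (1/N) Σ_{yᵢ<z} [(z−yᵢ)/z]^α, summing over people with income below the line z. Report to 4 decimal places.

Below z: $500, $1,200, $1,600, $1,650 (q = 4 of N = 10).
Normalized shortfalls: (2000−500)/2000 = 0.7500; (2000−1200)/2000 = 0.4000; (2000−1600)/2000 = 0.2000; (2000−1650)/2000 = 0.1750.
Raised to α = 3.0: 0.42188; 0.06400; 0.00800; 0.00536.
Sum = 0.499234; FGT(3.0) = 0.499234 / 10 = 0.0499.

0.0499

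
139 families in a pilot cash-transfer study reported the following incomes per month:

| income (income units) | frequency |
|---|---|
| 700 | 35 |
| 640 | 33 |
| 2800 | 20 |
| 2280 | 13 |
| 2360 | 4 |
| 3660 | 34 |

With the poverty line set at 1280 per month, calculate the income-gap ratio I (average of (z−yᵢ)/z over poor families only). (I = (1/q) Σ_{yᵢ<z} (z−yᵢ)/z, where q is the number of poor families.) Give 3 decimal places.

Below the line: 33×640, 35×700 (q = 68 of N = 139).
Relative gaps: 0.5000 (×33), 0.4531 (×35); sum = 32.359375.
I averages over the q = 68 poor units only: 32.359375 / 68 = 0.476.

0.476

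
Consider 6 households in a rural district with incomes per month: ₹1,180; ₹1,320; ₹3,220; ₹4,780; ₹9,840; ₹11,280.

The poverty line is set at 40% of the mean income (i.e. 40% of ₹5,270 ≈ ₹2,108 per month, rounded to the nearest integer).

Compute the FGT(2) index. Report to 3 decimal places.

0.056

Below z: ₹1,180, ₹1,320 (q = 2 of N = 6).
Gap ratios (z−y)/z: (2108−1180)/2108 = 0.4402; (2108−1320)/2108 = 0.3738.
Squared: 0.1938; 0.1397.
Sum = 0.333537; P₂ = 0.333537 / 6 = 0.056.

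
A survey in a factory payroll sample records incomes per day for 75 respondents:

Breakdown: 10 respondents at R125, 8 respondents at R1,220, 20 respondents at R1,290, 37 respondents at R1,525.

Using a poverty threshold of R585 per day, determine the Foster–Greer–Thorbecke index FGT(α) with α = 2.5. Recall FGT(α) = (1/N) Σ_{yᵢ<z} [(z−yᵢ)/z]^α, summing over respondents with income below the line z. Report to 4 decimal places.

Poor units: 10×R125 (q = 10 of N = 75).
Gap ratios (z−y)/z: (585−125)/585 = 0.7863 (×10).
Raised to α = 2.5: 0.54828 (×10).
Sum = 5.482832; FGT(2.5) = 5.482832 / 75 = 0.0731.

0.0731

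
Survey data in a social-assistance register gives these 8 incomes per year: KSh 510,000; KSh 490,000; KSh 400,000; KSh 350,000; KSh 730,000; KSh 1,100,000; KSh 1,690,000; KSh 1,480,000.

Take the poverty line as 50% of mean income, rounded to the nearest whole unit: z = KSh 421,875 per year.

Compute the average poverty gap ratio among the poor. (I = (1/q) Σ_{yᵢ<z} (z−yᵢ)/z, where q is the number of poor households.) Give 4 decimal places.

0.1111

Poor units: KSh 350,000, KSh 400,000 (q = 2 of N = 8).
Relative gaps: 0.1704, 0.0519; sum = 0.222222.
The income-gap ratio divides by q (the poor only): 0.222222 / 2 = 0.1111.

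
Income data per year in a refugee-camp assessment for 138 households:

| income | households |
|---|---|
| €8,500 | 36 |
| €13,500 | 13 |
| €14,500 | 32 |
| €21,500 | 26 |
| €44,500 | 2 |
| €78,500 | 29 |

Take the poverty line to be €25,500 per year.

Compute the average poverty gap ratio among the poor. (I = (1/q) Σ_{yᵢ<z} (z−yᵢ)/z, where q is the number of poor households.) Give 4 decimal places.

0.4486

Below the line: 36×€8,500, 13×€13,500, 32×€14,500, 26×€21,500 (q = 107 of N = 138).
Relative gaps: 0.6667 (×36), 0.4706 (×13), 0.4314 (×32), 0.1569 (×26); sum = 48.000000.
I averages over the q = 107 poor units only: 48.000000 / 107 = 0.4486.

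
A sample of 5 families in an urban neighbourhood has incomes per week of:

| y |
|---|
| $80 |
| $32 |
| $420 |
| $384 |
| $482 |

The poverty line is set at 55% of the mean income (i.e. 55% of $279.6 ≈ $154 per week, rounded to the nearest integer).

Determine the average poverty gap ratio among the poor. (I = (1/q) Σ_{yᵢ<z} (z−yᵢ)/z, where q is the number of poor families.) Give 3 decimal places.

Poor units: $32, $80 (q = 2 of N = 5).
Shortfall ratios (z−y)/z: 0.7922, 0.4805; sum = 1.272727.
The income-gap ratio divides by q (the poor only): 1.272727 / 2 = 0.636.

0.636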